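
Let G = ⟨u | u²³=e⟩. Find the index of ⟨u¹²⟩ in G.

First find ord(u¹²) by computing successive powers:
  (u¹²)¹ = u¹², (u¹²)² = u, (u¹²)³ = u¹³, (u¹²)⁴ = u², (u¹²)⁵ = u¹⁴, (u¹²)⁶ = u³, (u¹²)⁷ = u¹⁵, (u¹²)⁸ = u⁴, (u¹²)⁹ = u¹⁶, (u¹²)¹⁰ = u⁵, (u¹²)¹¹ = u¹⁷, (u¹²)¹² = u⁶, (u¹²)¹³ = u¹⁸, (u¹²)¹⁴ = u⁷, (u¹²)¹⁵ = u¹⁹, (u¹²)¹⁶ = u⁸, (u¹²)¹⁷ = u²⁰, (u¹²)¹⁸ = u⁹, (u¹²)¹⁹ = u²¹, (u¹²)²⁰ = u¹⁰, (u¹²)²¹ = u²², (u¹²)²² = u¹¹, (u¹²)²³ = e.
So |⟨u¹²⟩| = ord(u¹²) = 23. With |G| = 23, by Lagrange [G : ⟨u¹²⟩] = 23/23 = 1.

Answer: 1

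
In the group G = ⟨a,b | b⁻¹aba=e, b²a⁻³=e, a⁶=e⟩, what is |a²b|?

Compute successive powers until reaching e:
  (a²b)¹ = a²b, (a²b)² = a³, (a²b)³ = a²b⁻¹, (a²b)⁴ = e.
The smallest positive k with (a²b)ᵏ = e is 4.

Answer: 4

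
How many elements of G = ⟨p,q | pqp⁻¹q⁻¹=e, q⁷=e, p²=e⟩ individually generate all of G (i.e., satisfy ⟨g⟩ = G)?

G is cyclic of order 14. An element generates G iff its order is 14, and a cyclic group of order 14 has exactly φ(14) = 6 such elements.

Answer: 6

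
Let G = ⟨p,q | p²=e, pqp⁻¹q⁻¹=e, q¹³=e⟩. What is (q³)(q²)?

Compute (q³) · (q²) by multiplying left to right and reducing via the relations at each step:
  (q³) · q² = q⁵

Answer: q⁵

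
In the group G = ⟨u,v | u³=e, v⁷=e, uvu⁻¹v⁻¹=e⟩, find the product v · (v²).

Compute v · (v²) by multiplying left to right and reducing via the relations at each step:
  v · v² = v³

Answer: v³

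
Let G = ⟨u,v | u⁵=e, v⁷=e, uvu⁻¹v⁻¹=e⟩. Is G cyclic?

|G| = 35. The element uv has order 35 (its powers give 35 distinct elements), so ⟨uv⟩ = G and G is cyclic.

Answer: Yes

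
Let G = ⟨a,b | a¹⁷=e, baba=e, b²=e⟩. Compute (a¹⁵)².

Compute successive powers of (a¹⁵), reducing at each step:
  (a¹⁵)²: (a¹⁵) · a¹⁵ = a¹³

Answer: a¹³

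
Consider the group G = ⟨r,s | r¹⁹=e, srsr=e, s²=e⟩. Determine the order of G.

Enumerate words in the generators, reducing via the relations: the distinct elements are
  {e, r, s, rs, r², r³, r⁴, r⁵, r⁶, r⁷, r⁸, r⁹, r²s, r³s, r¹², r¹³, r¹¹, r¹⁰, r¹⁴, r¹⁵, r¹⁶, r¹⁷, r¹⁸, r⁴s, r⁵s, r⁶s, r⁷s, r⁸s, r⁹s, r¹²s, r¹³s, r¹¹s, r¹⁰s, r¹⁴s, r¹⁵s, r¹⁶s, r¹⁷s, r¹⁸s}.
No further products give new elements, so |G| = 38.

Answer: 38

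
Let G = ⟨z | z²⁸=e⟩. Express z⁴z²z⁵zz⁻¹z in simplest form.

Multiply left to right, reducing at each step:
  (z⁴) · z² = z⁶
  (z⁶) · z⁵ = z¹¹
  (z¹¹) · z = z¹²
  (z¹²) · z⁻¹ = z¹¹
  (z¹¹) · z = z¹²

Answer: z¹²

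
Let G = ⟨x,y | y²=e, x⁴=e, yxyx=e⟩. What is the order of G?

Enumerate words in the generators, reducing via the relations: the distinct elements are
  {e, x, y, xy, x², x³, x²y, x³y}.
No further products give new elements, so |G| = 8.

Answer: 8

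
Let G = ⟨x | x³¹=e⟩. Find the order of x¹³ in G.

Compute successive powers until reaching e:
  (x¹³)¹ = x¹³, (x¹³)² = x²⁶, (x¹³)³ = x⁸, (x¹³)⁴ = x²¹, (x¹³)⁵ = x³, (x¹³)⁶ = x¹⁶, (x¹³)⁷ = x²⁹, (x¹³)⁸ = x¹¹, (x¹³)⁹ = x²⁴, (x¹³)¹⁰ = x⁶, (x¹³)¹¹ = x¹⁹, (x¹³)¹² = x, (x¹³)¹³ = x¹⁴, (x¹³)¹⁴ = x²⁷, (x¹³)¹⁵ = x⁹, (x¹³)¹⁶ = x²², (x¹³)¹⁷ = x⁴, (x¹³)¹⁸ = x¹⁷, (x¹³)¹⁹ = x³⁰, (x¹³)²⁰ = x¹², (x¹³)²¹ = x²⁵, (x¹³)²² = x⁷, (x¹³)²³ = x²⁰, (x¹³)²⁴ = x², (x¹³)²⁵ = x¹⁵, (x¹³)²⁶ = x²⁸, (x¹³)²⁷ = x¹⁰, (x¹³)²⁸ = x²³, (x¹³)²⁹ = x⁵, (x¹³)³⁰ = x¹⁸, (x¹³)³¹ = e.
The smallest positive k with (x¹³)ᵏ = e is 31.

Answer: 31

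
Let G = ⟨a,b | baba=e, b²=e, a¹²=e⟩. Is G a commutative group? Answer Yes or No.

a·b = ab but b·a = a¹¹b, so a·b ≠ b·a and G is not abelian.

Answer: No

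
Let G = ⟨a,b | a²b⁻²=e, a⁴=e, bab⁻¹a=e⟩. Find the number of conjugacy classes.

The conjugacy classes (representative and size) are:
  [e] (size 1), [a³] (size 2), [a²] (size 1), [b⁻¹] (size 2), [ab] (size 2).
Class equation: 1 + 2 + 1 + 2 + 2 = 8 = |G|. So G has 5 conjugacy classes.

Answer: 5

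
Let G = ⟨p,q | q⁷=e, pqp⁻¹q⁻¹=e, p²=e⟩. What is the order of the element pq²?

Compute successive powers until reaching e:
  (pq²)¹ = pq², (pq²)² = q⁴, (pq²)³ = pq⁶, (pq²)⁴ = q, (pq²)⁵ = pq³, (pq²)⁶ = q⁵, (pq²)⁷ = p, (pq²)⁸ = q², (pq²)⁹ = pq⁴, (pq²)¹⁰ = q⁶, (pq²)¹¹ = pq, (pq²)¹² = q³, (pq²)¹³ = pq⁵, (pq²)¹⁴ = e.
The smallest positive k with (pq²)ᵏ = e is 14.

Answer: 14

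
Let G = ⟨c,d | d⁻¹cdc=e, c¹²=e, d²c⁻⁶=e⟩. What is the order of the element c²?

Compute successive powers until reaching e:
  (c²)¹ = c², (c²)² = c⁴, (c²)³ = c⁶, (c²)⁴ = c⁸, (c²)⁵ = c¹⁰, (c²)⁶ = e.
The smallest positive k with (c²)ᵏ = e is 6.

Answer: 6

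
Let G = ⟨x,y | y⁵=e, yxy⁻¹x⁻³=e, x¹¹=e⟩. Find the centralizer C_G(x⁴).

⟨x⁴⟩ ⊆ C_G(x⁴) since powers of x⁴ commute with x⁴; so |C_G(x⁴)| ≥ |⟨x⁴⟩| = 11.
By orbit–stabilizer, |C_G(x⁴)| = |G| / |conj. class of x⁴| = 55 / 5 = 11.
The 11 elements commuting with x⁴ are {e, x, x², x³, x⁴, x⁵, x⁶, x⁷, x⁸, x⁹, x¹⁰}.

Answer: {e, x, x², x³, x⁴, x⁵, x⁶, x⁷, x⁸, x⁹, x¹⁰}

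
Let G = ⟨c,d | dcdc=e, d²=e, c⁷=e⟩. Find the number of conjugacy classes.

The conjugacy classes (representative and size) are:
  [e] (size 1), [c⁶] (size 2), [c⁵] (size 2), [c⁴] (size 2), [cd] (size 7).
Class equation: 1 + 2 + 2 + 2 + 7 = 14 = |G|. So G has 5 conjugacy classes.

Answer: 5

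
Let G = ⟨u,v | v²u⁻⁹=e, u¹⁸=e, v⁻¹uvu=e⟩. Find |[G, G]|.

G' = [G, G] is generated by all commutators. The generator-pair commutators are: [u, v] = u².
The subgroup they normally generate is {e, u², u⁴, u⁶, u⁸, u¹⁰, u¹², u¹⁴, u¹⁶}, of order 9.
Check: |G/G'| = 36/9 = 4 is the order of the abelianisation.

Answer: 9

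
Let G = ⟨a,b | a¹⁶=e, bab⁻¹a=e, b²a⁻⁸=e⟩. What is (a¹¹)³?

Compute successive powers of (a¹¹), reducing at each step:
  (a¹¹)²: (a¹¹) · a¹¹ = a⁶
  (a¹¹)³: (a⁶) · a¹¹ = a

Answer: a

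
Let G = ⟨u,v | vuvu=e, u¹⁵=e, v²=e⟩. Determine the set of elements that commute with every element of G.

An element z ∈ Z(G) iff z commutes with every generator.
For example e is central: e·u = u = u·e; e·v = v = v·e.
Whereas u ∉ Z(G) since u·v = uv ≠ u¹⁴v = v·u.
Checking each of the 30 elements this way gives Z(G) = {e}, of order 1.

Answer: {e}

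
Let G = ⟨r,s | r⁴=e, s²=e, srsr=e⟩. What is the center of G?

An element z ∈ Z(G) iff z commutes with every generator.
For example r² is central: (r²)·r = r³ = r·(r²); (r²)·s = r²s = s·(r²).
Whereas r ∉ Z(G) since r·s = rs ≠ r³s = s·r.
Checking each of the 8 elements this way gives Z(G) = {e, r²}, of order 2.

Answer: {e, r²}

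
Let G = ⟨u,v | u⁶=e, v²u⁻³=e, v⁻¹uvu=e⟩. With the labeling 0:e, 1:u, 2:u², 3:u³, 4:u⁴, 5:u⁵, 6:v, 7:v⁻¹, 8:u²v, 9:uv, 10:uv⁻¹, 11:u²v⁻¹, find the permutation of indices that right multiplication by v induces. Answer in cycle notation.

(0 6 3 7)(1 9 4 10)(2 8 5 11)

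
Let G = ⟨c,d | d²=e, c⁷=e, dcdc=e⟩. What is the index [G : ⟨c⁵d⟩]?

First find ord(c⁵d) by computing successive powers:
  (c⁵d)¹ = c⁵d, (c⁵d)² = e.
So |⟨c⁵d⟩| = ord(c⁵d) = 2. With |G| = 14, by Lagrange [G : ⟨c⁵d⟩] = 14/2 = 7.

Answer: 7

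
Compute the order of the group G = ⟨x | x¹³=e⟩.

G is generated by a single element, so G is cyclic. The relator gives x¹³ = e and no smaller power is forced to be e, so the 13 powers {e, x, x², x³, x⁴, x⁵, x⁶, x⁷, x⁸, x⁹, x¹², x¹¹, x¹⁰} are distinct. Hence |G| = 13.

Answer: 13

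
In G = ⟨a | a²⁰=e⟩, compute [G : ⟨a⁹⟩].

First find ord(a⁹) by computing successive powers:
  (a⁹)¹ = a⁹, (a⁹)² = a¹⁸, (a⁹)³ = a⁷, (a⁹)⁴ = a¹⁶, (a⁹)⁵ = a⁵, (a⁹)⁶ = a¹⁴, (a⁹)⁷ = a³, (a⁹)⁸ = a¹², (a⁹)⁹ = a, (a⁹)¹⁰ = a¹⁰, (a⁹)¹¹ = a¹⁹, (a⁹)¹² = a⁸, (a⁹)¹³ = a¹⁷, (a⁹)¹⁴ = a⁶, (a⁹)¹⁵ = a¹⁵, (a⁹)¹⁶ = a⁴, (a⁹)¹⁷ = a¹³, (a⁹)¹⁸ = a², (a⁹)¹⁹ = a¹¹, (a⁹)²⁰ = e.
So |⟨a⁹⟩| = ord(a⁹) = 20. With |G| = 20, by Lagrange [G : ⟨a⁹⟩] = 20/20 = 1.

Answer: 1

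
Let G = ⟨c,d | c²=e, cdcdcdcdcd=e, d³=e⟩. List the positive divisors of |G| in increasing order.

|G| = 60 = 2² · 3 · 5. By Lagrange's theorem the order of any subgroup divides 60; the divisors of 60 are 1, 2, 3, 4, 5, 6, 10, 12, 15, 20, 30, 60.

Answer: 1, 2, 3, 4, 5, 6, 10, 12, 15, 20, 30, 60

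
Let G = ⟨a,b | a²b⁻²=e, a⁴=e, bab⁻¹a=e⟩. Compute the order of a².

Compute successive powers until reaching e:
  (a²)¹ = a², (a²)² = e.
The smallest positive k with (a²)ᵏ = e is 2.

Answer: 2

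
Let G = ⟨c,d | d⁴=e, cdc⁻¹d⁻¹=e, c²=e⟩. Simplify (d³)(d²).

Compute (d³) · (d²) by multiplying left to right and reducing via the relations at each step:
  (d³) · d² = d

Answer: d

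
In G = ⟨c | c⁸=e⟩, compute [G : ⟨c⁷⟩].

First find ord(c⁷) by computing successive powers:
  (c⁷)¹ = c⁷, (c⁷)² = c⁶, (c⁷)³ = c⁵, (c⁷)⁴ = c⁴, (c⁷)⁵ = c³, (c⁷)⁶ = c², (c⁷)⁷ = c, (c⁷)⁸ = e.
So |⟨c⁷⟩| = ord(c⁷) = 8. With |G| = 8, by Lagrange [G : ⟨c⁷⟩] = 8/8 = 1.

Answer: 1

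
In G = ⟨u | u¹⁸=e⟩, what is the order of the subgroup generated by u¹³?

|⟨u¹³⟩| equals the order of u¹³. Compute successive powers until reaching e:
  (u¹³)¹ = u¹³, (u¹³)² = u⁸, (u¹³)³ = u³, (u¹³)⁴ = u¹⁶, (u¹³)⁵ = u¹¹, (u¹³)⁶ = u⁶, (u¹³)⁷ = u, (u¹³)⁸ = u¹⁴, (u¹³)⁹ = u⁹, (u¹³)¹⁰ = u⁴, (u¹³)¹¹ = u¹⁷, (u¹³)¹² = u¹², (u¹³)¹³ = u⁷, (u¹³)¹⁴ = u², (u¹³)¹⁵ = u¹⁵, (u¹³)¹⁶ = u¹⁰, (u¹³)¹⁷ = u⁵, (u¹³)¹⁸ = e.
The smallest positive k with (u¹³)ᵏ = e is 18, so |⟨u¹³⟩| = 18.

Answer: 18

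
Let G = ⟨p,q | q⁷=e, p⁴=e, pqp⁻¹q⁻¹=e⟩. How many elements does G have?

Enumerate words in the generators, reducing via the relations: the distinct elements are
  {e, p, q, pq, p², p³, q², q³, q⁴, q⁵, q⁶, pq², pq³, pq⁴, pq⁵, pq⁶, p²q, p³q, p²q², p²q³, p²q⁴, p²q⁵, p²q⁶, p³q², p³q³, p³q⁴, p³q⁵, p³q⁶}.
No further products give new elements, so |G| = 28.

Answer: 28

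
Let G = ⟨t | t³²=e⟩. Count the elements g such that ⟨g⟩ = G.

G is cyclic of order 32. An element generates G iff its order is 32, and a cyclic group of order 32 has exactly φ(32) = 16 such elements.

Answer: 16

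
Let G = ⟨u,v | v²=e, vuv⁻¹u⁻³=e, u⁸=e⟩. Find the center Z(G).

An element z ∈ Z(G) iff z commutes with every generator.
For example u⁴ is central: (u⁴)·u = u⁵ = u·(u⁴); (u⁴)·v = u⁴v = v·(u⁴).
Whereas u ∉ Z(G) since u·v = uv ≠ u³v = v·u.
Checking each of the 16 elements this way gives Z(G) = {e, u⁴}, of order 2.

Answer: {e, u⁴}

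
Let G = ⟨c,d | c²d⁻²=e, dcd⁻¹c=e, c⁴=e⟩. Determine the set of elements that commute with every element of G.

An element z ∈ Z(G) iff z commutes with every generator.
For example c² is central: (c²)·c = c³ = c·(c²); (c²)·d = d⁻¹ = d·(c²).
Whereas c ∉ Z(G) since c·d = cd ≠ cd⁻¹ = d·c.
Checking each of the 8 elements this way gives Z(G) = {e, c²}, of order 2.

Answer: {e, c²}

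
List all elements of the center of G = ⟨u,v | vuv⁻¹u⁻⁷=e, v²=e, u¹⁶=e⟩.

An element z ∈ Z(G) iff z commutes with every generator.
For example u⁸ is central: (u⁸)·u = u⁹ = u·(u⁸); (u⁸)·v = u⁸v = v·(u⁸).
Whereas u ∉ Z(G) since u·v = uv ≠ u⁷v = v·u.
Checking each of the 32 elements this way gives Z(G) = {e, u⁸}, of order 2.

Answer: {e, u⁸}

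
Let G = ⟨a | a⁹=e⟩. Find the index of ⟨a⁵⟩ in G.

First find ord(a⁵) by computing successive powers:
  (a⁵)¹ = a⁵, (a⁵)² = a, (a⁵)³ = a⁶, (a⁵)⁴ = a², (a⁵)⁵ = a⁷, (a⁵)⁶ = a³, (a⁵)⁷ = a⁸, (a⁵)⁸ = a⁴, (a⁵)⁹ = e.
So |⟨a⁵⟩| = ord(a⁵) = 9. With |G| = 9, by Lagrange [G : ⟨a⁵⟩] = 9/9 = 1.

Answer: 1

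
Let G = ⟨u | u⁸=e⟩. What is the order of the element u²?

Compute successive powers until reaching e:
  (u²)¹ = u², (u²)² = u⁴, (u²)³ = u⁶, (u²)⁴ = e.
The smallest positive k with (u²)ᵏ = e is 4.

Answer: 4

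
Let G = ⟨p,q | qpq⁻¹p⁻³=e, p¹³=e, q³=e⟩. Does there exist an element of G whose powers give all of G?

Every cyclic group is abelian. But p·q = pq while q·p = p³q, so p·q ≠ q·p and G is not abelian. Hence G is not cyclic.

Answer: No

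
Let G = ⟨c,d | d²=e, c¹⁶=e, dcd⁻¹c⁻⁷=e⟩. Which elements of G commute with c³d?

⟨c³d⟩ ⊆ C_G(c³d) since powers of c³d commute with c³d; so |C_G(c³d)| ≥ |⟨c³d⟩| = 4.
By orbit–stabilizer, |C_G(c³d)| = |G| / |conj. class of c³d| = 32 / 8 = 4.
The 4 elements commuting with c³d are {e, c⁸, c³d, c¹¹d}.

Answer: {e, c⁸, c³d, c¹¹d}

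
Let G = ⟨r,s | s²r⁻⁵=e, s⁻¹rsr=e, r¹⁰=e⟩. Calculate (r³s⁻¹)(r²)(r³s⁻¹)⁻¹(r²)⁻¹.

[(r³s⁻¹), (r²)] = (r³s⁻¹)·(r²)·(r³s⁻¹)⁻¹·(r²)⁻¹.
  (r³s⁻¹) · (r²) = rs⁻¹
  (rs⁻¹) · (r³s) = r⁸
  (r⁸) · (r⁸) = r⁶

Answer: r⁶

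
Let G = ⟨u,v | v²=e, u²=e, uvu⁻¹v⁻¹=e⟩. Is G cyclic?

|G| = 4, but the maximum element order in G is 2 < 4. No single element generates all of G, so G is not cyclic.

Answer: No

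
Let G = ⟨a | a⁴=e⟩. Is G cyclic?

|G| = 4. The element a has order 4 (its powers give 4 distinct elements), so ⟨a⟩ = G and G is cyclic.

Answer: Yes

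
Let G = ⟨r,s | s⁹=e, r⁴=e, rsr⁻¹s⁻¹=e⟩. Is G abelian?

Each pair of generators commutes: r·s = rs = s·r. Since the generators pairwise commute, every element of G commutes with every other, so G is abelian.

Answer: Yes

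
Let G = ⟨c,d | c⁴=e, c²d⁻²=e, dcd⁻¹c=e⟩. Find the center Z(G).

An element z ∈ Z(G) iff z commutes with every generator.
For example c² is central: (c²)·c = c³ = c·(c²); (c²)·d = d⁻¹ = d·(c²).
Whereas c ∉ Z(G) since c·d = cd ≠ cd⁻¹ = d·c.
Checking each of the 8 elements this way gives Z(G) = {e, c²}, of order 2.

Answer: {e, c²}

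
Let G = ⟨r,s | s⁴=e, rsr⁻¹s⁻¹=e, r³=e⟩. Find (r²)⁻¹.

The order of (r²) is 3 (smallest k with (r²)ᵏ = e), so (r²)⁻¹ = (r²)² = r.
Check: (r²) · r → (r²) · r = e, giving e as required.

Answer: r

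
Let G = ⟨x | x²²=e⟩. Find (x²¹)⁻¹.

The order of (x²¹) is 22 (smallest k with (x²¹)ᵏ = e), so (x²¹)⁻¹ = (x²¹)²¹ = x.
Check: (x²¹) · x → (x²¹) · x = e, giving e as required.

Answer: x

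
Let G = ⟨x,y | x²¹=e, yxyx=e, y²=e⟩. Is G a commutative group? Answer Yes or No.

x·y = xy but y·x = x²⁰y, so x·y ≠ y·x and G is not abelian.

Answer: No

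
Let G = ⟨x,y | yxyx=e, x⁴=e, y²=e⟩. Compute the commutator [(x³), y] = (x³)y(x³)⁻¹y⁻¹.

[(x³), y] = (x³)·y·(x³)⁻¹·y⁻¹.
  (x³) · y = x³y
  (x³y) · x = x²y
  (x²y) · y = x²

Answer: x²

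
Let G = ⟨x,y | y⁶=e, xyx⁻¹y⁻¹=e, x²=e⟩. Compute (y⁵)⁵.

Compute successive powers of (y⁵), reducing at each step:
  (y⁵)²: (y⁵) · y⁵ = y⁴
  (y⁵)³: (y⁴) · y⁵ = y³
  (y⁵)⁴: (y³) · y⁵ = y²
  (y⁵)⁵: (y²) · y⁵ = y

Answer: y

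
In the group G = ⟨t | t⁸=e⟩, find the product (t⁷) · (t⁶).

Compute (t⁷) · (t⁶) by multiplying left to right and reducing via the relations at each step:
  (t⁷) · t⁶ = t⁵

Answer: t⁵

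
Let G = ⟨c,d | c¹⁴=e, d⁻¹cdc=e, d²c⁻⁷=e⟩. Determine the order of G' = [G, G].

G' = [G, G] is generated by all commutators. The generator-pair commutators are: [c, d] = c².
The subgroup they normally generate is {e, c², c⁴, c⁶, c⁸, c¹⁰, c¹²}, of order 7.
Check: |G/G'| = 28/7 = 4 is the order of the abelianisation.

Answer: 7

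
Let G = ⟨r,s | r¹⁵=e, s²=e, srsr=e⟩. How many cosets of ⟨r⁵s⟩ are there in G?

First find ord(r⁵s) by computing successive powers:
  (r⁵s)¹ = r⁵s, (r⁵s)² = e.
So |⟨r⁵s⟩| = ord(r⁵s) = 2. With |G| = 30, by Lagrange [G : ⟨r⁵s⟩] = 30/2 = 15.

Answer: 15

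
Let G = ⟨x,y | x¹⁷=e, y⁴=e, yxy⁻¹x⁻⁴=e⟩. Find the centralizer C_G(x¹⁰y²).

⟨x¹⁰y²⟩ ⊆ C_G(x¹⁰y²) since powers of x¹⁰y² commute with x¹⁰y²; so |C_G(x¹⁰y²)| ≥ |⟨x¹⁰y²⟩| = 2.
By orbit–stabilizer, |C_G(x¹⁰y²)| = |G| / |conj. class of x¹⁰y²| = 68 / 17 = 4.
The 4 elements commuting with x¹⁰y² are {e, x²y, x⁸y³, x¹⁰y²}.

Answer: {e, x²y, x⁸y³, x¹⁰y²}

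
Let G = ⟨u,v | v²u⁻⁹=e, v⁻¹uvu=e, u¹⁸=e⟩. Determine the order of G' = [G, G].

G' = [G, G] is generated by all commutators. The generator-pair commutators are: [u, v] = u².
The subgroup they normally generate is {e, u², u⁴, u⁶, u⁸, u¹⁰, u¹², u¹⁴, u¹⁶}, of order 9.
Check: |G/G'| = 36/9 = 4 is the order of the abelianisation.

Answer: 9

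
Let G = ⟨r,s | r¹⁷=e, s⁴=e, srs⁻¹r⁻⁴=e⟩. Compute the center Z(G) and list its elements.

An element z ∈ Z(G) iff z commutes with every generator.
For example e is central: e·r = r = r·e; e·s = s = s·e.
Whereas r ∉ Z(G) since r·s = rs ≠ r⁴s = s·r.
Checking each of the 68 elements this way gives Z(G) = {e}, of order 1.

Answer: {e}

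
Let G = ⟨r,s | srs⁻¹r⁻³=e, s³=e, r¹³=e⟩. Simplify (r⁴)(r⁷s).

Compute (r⁴) · (r⁷s) by multiplying left to right and reducing via the relations at each step:
  (r⁴) · r⁷ = r¹¹
  (r¹¹) · s = r¹¹s

Answer: r¹¹s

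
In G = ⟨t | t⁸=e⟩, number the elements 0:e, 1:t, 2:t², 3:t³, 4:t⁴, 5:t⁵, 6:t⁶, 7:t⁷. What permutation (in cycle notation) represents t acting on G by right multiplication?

(0 1 2 3 4 5 6 7)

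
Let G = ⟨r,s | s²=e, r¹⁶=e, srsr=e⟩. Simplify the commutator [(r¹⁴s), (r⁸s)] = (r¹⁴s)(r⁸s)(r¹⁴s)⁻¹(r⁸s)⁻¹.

[(r¹⁴s), (r⁸s)] = (r¹⁴s)·(r⁸s)·(r¹⁴s)⁻¹·(r⁸s)⁻¹.
  (r¹⁴s) · (r⁸s) = r⁶
  (r⁶) · (r¹⁴s) = r⁴s
  (r⁴s) · (r⁸s) = r¹²

Answer: r¹²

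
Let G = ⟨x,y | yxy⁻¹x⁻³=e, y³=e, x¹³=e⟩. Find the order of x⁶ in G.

Compute successive powers until reaching e:
  (x⁶)¹ = x⁶, (x⁶)² = x¹², (x⁶)³ = x⁵, (x⁶)⁴ = x¹¹, (x⁶)⁵ = x⁴, (x⁶)⁶ = x¹⁰, (x⁶)⁷ = x³, (x⁶)⁸ = x⁹, (x⁶)⁹ = x², (x⁶)¹⁰ = x⁸, (x⁶)¹¹ = x, (x⁶)¹² = x⁷, (x⁶)¹³ = e.
The smallest positive k with (x⁶)ᵏ = e is 13.

Answer: 13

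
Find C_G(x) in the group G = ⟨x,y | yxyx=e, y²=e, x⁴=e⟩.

⟨x⟩ ⊆ C_G(x) since powers of x commute with x; so |C_G(x)| ≥ |⟨x⟩| = 4.
By orbit–stabilizer, |C_G(x)| = |G| / |conj. class of x| = 8 / 2 = 4.
The 4 elements commuting with x are {e, x, x², x³}.

Answer: {e, x, x², x³}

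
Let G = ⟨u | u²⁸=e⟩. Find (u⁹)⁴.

Compute successive powers of (u⁹), reducing at each step:
  (u⁹)²: (u⁹) · u⁹ = u¹⁸
  (u⁹)³: (u¹⁸) · u⁹ = u²⁷
  (u⁹)⁴: (u²⁷) · u⁹ = u⁸

Answer: u⁸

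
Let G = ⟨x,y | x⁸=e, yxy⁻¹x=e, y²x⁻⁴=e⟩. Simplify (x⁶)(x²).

Compute (x⁶) · (x²) by multiplying left to right and reducing via the relations at each step:
  (x⁶) · x² = e

Answer: e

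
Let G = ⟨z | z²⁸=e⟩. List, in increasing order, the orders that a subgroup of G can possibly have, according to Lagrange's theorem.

|G| = 28 = 2² · 7. By Lagrange's theorem the order of any subgroup divides 28; the divisors of 28 are 1, 2, 4, 7, 14, 28.

Answer: 1, 2, 4, 7, 14, 28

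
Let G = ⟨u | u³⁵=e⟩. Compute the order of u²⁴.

Compute successive powers until reaching e:
  (u²⁴)¹ = u²⁴, (u²⁴)² = u¹³, (u²⁴)³ = u², (u²⁴)⁴ = u²⁶, (u²⁴)⁵ = u¹⁵, (u²⁴)⁶ = u⁴, (u²⁴)⁷ = u²⁸, (u²⁴)⁸ = u¹⁷, (u²⁴)⁹ = u⁶, (u²⁴)¹⁰ = u³⁰, (u²⁴)¹¹ = u¹⁹, (u²⁴)¹² = u⁸, (u²⁴)¹³ = u³², (u²⁴)¹⁴ = u²¹, (u²⁴)¹⁵ = u¹⁰, (u²⁴)¹⁶ = u³⁴, (u²⁴)¹⁷ = u²³, (u²⁴)¹⁸ = u¹², (u²⁴)¹⁹ = u, (u²⁴)²⁰ = u²⁵, (u²⁴)²¹ = u¹⁴, (u²⁴)²² = u³, (u²⁴)²³ = u²⁷, (u²⁴)²⁴ = u¹⁶, (u²⁴)²⁵ = u⁵, (u²⁴)²⁶ = u²⁹, (u²⁴)²⁷ = u¹⁸, (u²⁴)²⁸ = u⁷, (u²⁴)²⁹ = u³¹, (u²⁴)³⁰ = u²⁰, (u²⁴)³¹ = u⁹, (u²⁴)³² = u³³, (u²⁴)³³ = u²², (u²⁴)³⁴ = u¹¹, (u²⁴)³⁵ = e.
The smallest positive k with (u²⁴)ᵏ = e is 35.

Answer: 35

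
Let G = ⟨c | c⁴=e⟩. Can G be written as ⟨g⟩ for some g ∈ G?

|G| = 4. The element c has order 4 (its powers give 4 distinct elements), so ⟨c⟩ = G and G is cyclic.

Answer: Yes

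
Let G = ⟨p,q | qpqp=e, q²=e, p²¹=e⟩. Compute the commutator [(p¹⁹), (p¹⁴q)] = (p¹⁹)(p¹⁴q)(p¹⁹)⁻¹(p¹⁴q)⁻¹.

[(p¹⁹), (p¹⁴q)] = (p¹⁹)·(p¹⁴q)·(p¹⁹)⁻¹·(p¹⁴q)⁻¹.
  (p¹⁹) · (p¹⁴q) = p¹²q
  (p¹²q) · (p²) = p¹⁰q
  (p¹⁰q) · (p¹⁴q) = p¹⁷

Answer: p¹⁷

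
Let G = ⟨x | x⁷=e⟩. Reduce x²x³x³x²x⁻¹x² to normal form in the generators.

Multiply left to right, reducing at each step:
  (x²) · x³ = x⁵
  (x⁵) · x³ = x
  x · x² = x³
  (x³) · x⁻¹ = x²
  (x²) · x² = x⁴

Answer: x⁴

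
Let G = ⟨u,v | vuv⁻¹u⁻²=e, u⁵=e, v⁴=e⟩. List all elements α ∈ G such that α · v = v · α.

⟨v⟩ ⊆ C_G(v) since powers of v commute with v; so |C_G(v)| ≥ |⟨v⟩| = 4.
By orbit–stabilizer, |C_G(v)| = |G| / |conj. class of v| = 20 / 5 = 4.
The 4 elements commuting with v are {e, v, v², v³}.

Answer: {e, v, v², v³}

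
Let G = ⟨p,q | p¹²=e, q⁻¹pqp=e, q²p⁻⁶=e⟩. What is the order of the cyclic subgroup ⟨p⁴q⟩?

|⟨p⁴q⟩| equals the order of p⁴q. Compute successive powers until reaching e:
  (p⁴q)¹ = p⁴q, (p⁴q)² = p⁶, (p⁴q)³ = p⁴q⁻¹, (p⁴q)⁴ = e.
The smallest positive k with (p⁴q)ᵏ = e is 4, so |⟨p⁴q⟩| = 4.

Answer: 4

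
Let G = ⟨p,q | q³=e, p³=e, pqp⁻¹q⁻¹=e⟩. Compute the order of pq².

Compute successive powers until reaching e:
  (pq²)¹ = pq², (pq²)² = p²q, (pq²)³ = e.
The smallest positive k with (pq²)ᵏ = e is 3.

Answer: 3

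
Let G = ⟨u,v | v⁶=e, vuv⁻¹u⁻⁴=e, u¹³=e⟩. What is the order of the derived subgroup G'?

G' = [G, G] is generated by all commutators. The generator-pair commutators are: [u, v] = u¹⁰.
The subgroup they normally generate is {e, u, u², u³, u⁴, u⁵, u⁶, u⁷, u⁸, u⁹, u¹⁰, u¹¹, u¹²}, of order 13.
Check: |G/G'| = 78/13 = 6 is the order of the abelianisation.

Answer: 13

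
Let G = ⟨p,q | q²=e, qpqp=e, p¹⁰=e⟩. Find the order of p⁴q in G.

Compute successive powers until reaching e:
  (p⁴q)¹ = p⁴q, (p⁴q)² = e.
The smallest positive k with (p⁴q)ᵏ = e is 2.

Answer: 2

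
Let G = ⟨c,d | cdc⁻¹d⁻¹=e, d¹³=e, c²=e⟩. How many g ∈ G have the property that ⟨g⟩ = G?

G is cyclic of order 26. An element generates G iff its order is 26, and a cyclic group of order 26 has exactly φ(26) = 12 such elements.

Answer: 12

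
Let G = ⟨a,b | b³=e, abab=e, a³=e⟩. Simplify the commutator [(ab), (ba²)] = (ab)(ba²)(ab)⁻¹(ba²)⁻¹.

[(ab), (ba²)] = (ab)·(ba²)·(ab)⁻¹·(ba²)⁻¹.
  (ab) · (ba²) = a²b
  (a²b) · (ab) = a
  a · (ab²) = a²b²

Answer: a²b²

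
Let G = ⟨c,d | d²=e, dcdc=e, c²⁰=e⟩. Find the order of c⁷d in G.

Compute successive powers until reaching e:
  (c⁷d)¹ = c⁷d, (c⁷d)² = e.
The smallest positive k with (c⁷d)ᵏ = e is 2.

Answer: 2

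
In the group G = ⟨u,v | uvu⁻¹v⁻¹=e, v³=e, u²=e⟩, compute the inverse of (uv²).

The order of (uv²) is 6 (smallest k with (uv²)ᵏ = e), so (uv²)⁻¹ = (uv²)⁵ = uv.
Check: (uv²) · (uv) → (uv²) · u = v²;   (v²) · v = e, giving e as required.

Answer: uv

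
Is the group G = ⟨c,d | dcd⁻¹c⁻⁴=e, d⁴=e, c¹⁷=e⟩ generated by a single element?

Every cyclic group is abelian. But c·d = cd while d·c = c⁴d, so c·d ≠ d·c and G is not abelian. Hence G is not cyclic.

Answer: No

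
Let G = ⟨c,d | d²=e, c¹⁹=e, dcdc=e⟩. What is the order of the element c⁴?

Compute successive powers until reaching e:
  (c⁴)¹ = c⁴, (c⁴)² = c⁸, (c⁴)³ = c¹², (c⁴)⁴ = c¹⁶, (c⁴)⁵ = c, (c⁴)⁶ = c⁵, (c⁴)⁷ = c⁹, (c⁴)⁸ = c¹³, (c⁴)⁹ = c¹⁷, (c⁴)¹⁰ = c², (c⁴)¹¹ = c⁶, (c⁴)¹² = c¹⁰, (c⁴)¹³ = c¹⁴, (c⁴)¹⁴ = c¹⁸, (c⁴)¹⁵ = c³, (c⁴)¹⁶ = c⁷, (c⁴)¹⁷ = c¹¹, (c⁴)¹⁸ = c¹⁵, (c⁴)¹⁹ = e.
The smallest positive k with (c⁴)ᵏ = e is 19.

Answer: 19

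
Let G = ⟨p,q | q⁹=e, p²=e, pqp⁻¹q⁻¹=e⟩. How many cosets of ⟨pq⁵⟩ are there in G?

First find ord(pq⁵) by computing successive powers:
  (pq⁵)¹ = pq⁵, (pq⁵)² = q, (pq⁵)³ = pq⁶, (pq⁵)⁴ = q², (pq⁵)⁵ = pq⁷, (pq⁵)⁶ = q³, (pq⁵)⁷ = pq⁸, (pq⁵)⁸ = q⁴, (pq⁵)⁹ = p, (pq⁵)¹⁰ = q⁵, (pq⁵)¹¹ = pq, (pq⁵)¹² = q⁶, (pq⁵)¹³ = pq², (pq⁵)¹⁴ = q⁷, (pq⁵)¹⁵ = pq³, (pq⁵)¹⁶ = q⁸, (pq⁵)¹⁷ = pq⁴, (pq⁵)¹⁸ = e.
So |⟨pq⁵⟩| = ord(pq⁵) = 18. With |G| = 18, by Lagrange [G : ⟨pq⁵⟩] = 18/18 = 1.

Answer: 1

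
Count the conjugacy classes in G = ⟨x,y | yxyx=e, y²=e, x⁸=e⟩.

The conjugacy classes (representative and size) are:
  [e] (size 1), [x] (size 2), [x⁶] (size 2), [x³] (size 2), [x⁴] (size 1), [y] (size 4), [x⁵y] (size 4).
Class equation: 1 + 2 + 2 + 2 + 1 + 4 + 4 = 16 = |G|. So G has 7 conjugacy classes.

Answer: 7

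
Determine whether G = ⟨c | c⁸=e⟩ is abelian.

G has a single generator, so G is cyclic and hence abelian.

Answer: Yes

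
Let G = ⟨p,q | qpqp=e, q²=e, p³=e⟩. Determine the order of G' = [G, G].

G' = [G, G] is generated by all commutators. The generator-pair commutators are: [p, q] = p².
The subgroup they normally generate is {e, p, p²}, of order 3.
Check: |G/G'| = 6/3 = 2 is the order of the abelianisation.

Answer: 3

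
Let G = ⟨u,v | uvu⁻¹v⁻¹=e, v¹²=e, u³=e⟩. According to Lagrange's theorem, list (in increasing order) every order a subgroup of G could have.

|G| = 36 = 2² · 3². By Lagrange's theorem the order of any subgroup divides 36; the divisors of 36 are 1, 2, 3, 4, 6, 9, 12, 18, 36.

Answer: 1, 2, 3, 4, 6, 9, 12, 18, 36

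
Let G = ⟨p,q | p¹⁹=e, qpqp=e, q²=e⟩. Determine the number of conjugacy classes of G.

The conjugacy classes (representative and size) are:
  [e] (size 1), [p¹⁸] (size 2), [p²] (size 2), [p¹⁶] (size 2), [p⁴] (size 2), [p¹⁴] (size 2), [p¹³] (size 2), [p¹²] (size 2), [p⁸] (size 2), [p⁹] (size 2), [q] (size 19).
Class equation: 1 + 2 + 2 + 2 + 2 + 2 + 2 + 2 + 2 + 2 + 19 = 38 = |G|. So G has 11 conjugacy classes.

Answer: 11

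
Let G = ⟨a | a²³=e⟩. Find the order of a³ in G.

Compute successive powers until reaching e:
  (a³)¹ = a³, (a³)² = a⁶, (a³)³ = a⁹, (a³)⁴ = a¹², (a³)⁵ = a¹⁵, (a³)⁶ = a¹⁸, (a³)⁷ = a²¹, (a³)⁸ = a, (a³)⁹ = a⁴, (a³)¹⁰ = a⁷, (a³)¹¹ = a¹⁰, (a³)¹² = a¹³, (a³)¹³ = a¹⁶, (a³)¹⁴ = a¹⁹, (a³)¹⁵ = a²², (a³)¹⁶ = a², (a³)¹⁷ = a⁵, (a³)¹⁸ = a⁸, (a³)¹⁹ = a¹¹, (a³)²⁰ = a¹⁴, (a³)²¹ = a¹⁷, (a³)²² = a²⁰, (a³)²³ = e.
The smallest positive k with (a³)ᵏ = e is 23.

Answer: 23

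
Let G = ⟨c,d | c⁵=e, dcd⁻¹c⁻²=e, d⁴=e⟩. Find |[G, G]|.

G' = [G, G] is generated by all commutators. The generator-pair commutators are: [c, d] = c⁴.
The subgroup they normally generate is {e, c, c², c³, c⁴}, of order 5.
Check: |G/G'| = 20/5 = 4 is the order of the abelianisation.

Answer: 5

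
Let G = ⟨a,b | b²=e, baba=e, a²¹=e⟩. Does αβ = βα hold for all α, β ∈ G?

a·b = ab but b·a = a²⁰b, so a·b ≠ b·a and G is not abelian.

Answer: No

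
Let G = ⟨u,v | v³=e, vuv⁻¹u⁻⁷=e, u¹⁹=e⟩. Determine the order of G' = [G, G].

G' = [G, G] is generated by all commutators. The generator-pair commutators are: [u, v] = u¹³.
The subgroup they normally generate is {e, u, u², u³, u⁴, u⁵, u⁶, u⁷, u⁸, u⁹, u¹⁰, u¹¹, u¹², u¹³, u¹⁴, u¹⁵, u¹⁶, u¹⁷, u¹⁸}, of order 19.
Check: |G/G'| = 57/19 = 3 is the order of the abelianisation.

Answer: 19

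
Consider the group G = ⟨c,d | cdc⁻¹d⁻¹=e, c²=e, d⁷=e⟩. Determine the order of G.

Enumerate words in the generators, reducing via the relations: the distinct elements are
  {c, d, e, cd, d², d³, d⁴, d⁵, d⁶, cd², cd³, cd⁴, cd⁵, cd⁶}.
No further products give new elements, so |G| = 14.

Answer: 14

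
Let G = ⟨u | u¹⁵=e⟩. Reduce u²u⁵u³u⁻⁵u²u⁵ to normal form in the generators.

Multiply left to right, reducing at each step:
  (u²) · u⁵ = u⁷
  (u⁷) · u³ = u¹⁰
  (u¹⁰) · u⁻⁵ = u⁵
  (u⁵) · u² = u⁷
  (u⁷) · u⁵ = u¹²

Answer: u¹²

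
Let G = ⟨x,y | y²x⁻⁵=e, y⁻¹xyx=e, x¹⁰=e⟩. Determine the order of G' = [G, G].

G' = [G, G] is generated by all commutators. The generator-pair commutators are: [x, y] = x².
The subgroup they normally generate is {e, x², x⁴, x⁶, x⁸}, of order 5.
Check: |G/G'| = 20/5 = 4 is the order of the abelianisation.

Answer: 5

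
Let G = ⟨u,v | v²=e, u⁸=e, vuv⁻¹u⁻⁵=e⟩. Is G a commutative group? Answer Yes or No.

u·v = uv but v·u = u⁵v, so u·v ≠ v·u and G is not abelian.

Answer: No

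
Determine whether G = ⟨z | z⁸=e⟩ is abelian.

G has a single generator, so G is cyclic and hence abelian.

Answer: Yes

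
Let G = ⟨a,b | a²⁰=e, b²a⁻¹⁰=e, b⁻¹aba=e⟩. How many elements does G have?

Enumerate words in the generators, reducing via the relations: the distinct elements are
  {a, b, e, ab, a², a³, a⁴, a⁵, a⁶, a⁷, a⁸, a⁹, a²b, a³b, a¹², a¹³, a¹¹, a¹⁰, a¹⁴, a¹⁵, a¹⁶, a¹⁷, a¹⁸, a¹⁹, a⁴b, a⁵b, a⁶b, a⁷b, a⁸b, a⁹b, b⁻¹, ab⁻¹, a²b⁻¹, a³b⁻¹, a⁴b⁻¹, a⁵b⁻¹, a⁶b⁻¹, a⁷b⁻¹, a⁸b⁻¹, a⁹b⁻¹}.
No further products give new elements, so |G| = 40.

Answer: 40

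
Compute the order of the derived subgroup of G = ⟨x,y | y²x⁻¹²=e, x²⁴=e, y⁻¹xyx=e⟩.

G' = [G, G] is generated by all commutators. The generator-pair commutators are: [x, y] = x².
The subgroup they normally generate is {e, x², x⁴, x⁶, x⁸, x¹⁰, x¹², x¹⁴, x¹⁶, x¹⁸, x²⁰, x²²}, of order 12.
Check: |G/G'| = 48/12 = 4 is the order of the abelianisation.

Answer: 12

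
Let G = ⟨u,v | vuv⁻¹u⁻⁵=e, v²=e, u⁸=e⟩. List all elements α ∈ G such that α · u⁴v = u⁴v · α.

⟨u⁴v⟩ ⊆ C_G(u⁴v) since powers of u⁴v commute with u⁴v; so |C_G(u⁴v)| ≥ |⟨u⁴v⟩| = 2.
By orbit–stabilizer, |C_G(u⁴v)| = |G| / |conj. class of u⁴v| = 16 / 2 = 8.
The 8 elements commuting with u⁴v are {e, u², u⁴, u⁶, v, u⁶v, u²v, u⁴v}.

Answer: {e, u², u⁴, u⁶, v, u⁶v, u²v, u⁴v}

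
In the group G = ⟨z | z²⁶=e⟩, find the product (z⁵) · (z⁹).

Compute (z⁵) · (z⁹) by multiplying left to right and reducing via the relations at each step:
  (z⁵) · z⁹ = z¹⁴

Answer: z¹⁴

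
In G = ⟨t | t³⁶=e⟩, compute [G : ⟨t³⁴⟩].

First find ord(t³⁴) by computing successive powers:
  (t³⁴)¹ = t³⁴, (t³⁴)² = t³², (t³⁴)³ = t³⁰, (t³⁴)⁴ = t²⁸, (t³⁴)⁵ = t²⁶, (t³⁴)⁶ = t²⁴, (t³⁴)⁷ = t²², (t³⁴)⁸ = t²⁰, (t³⁴)⁹ = t¹⁸, (t³⁴)¹⁰ = t¹⁶, (t³⁴)¹¹ = t¹⁴, (t³⁴)¹² = t¹², (t³⁴)¹³ = t¹⁰, (t³⁴)¹⁴ = t⁸, (t³⁴)¹⁵ = t⁶, (t³⁴)¹⁶ = t⁴, (t³⁴)¹⁷ = t², (t³⁴)¹⁸ = e.
So |⟨t³⁴⟩| = ord(t³⁴) = 18. With |G| = 36, by Lagrange [G : ⟨t³⁴⟩] = 36/18 = 2.

Answer: 2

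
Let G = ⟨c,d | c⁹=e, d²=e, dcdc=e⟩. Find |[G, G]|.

G' = [G, G] is generated by all commutators. The generator-pair commutators are: [c, d] = c².
The subgroup they normally generate is {e, c, c², c³, c⁴, c⁵, c⁶, c⁷, c⁸}, of order 9.
Check: |G/G'| = 18/9 = 2 is the order of the abelianisation.

Answer: 9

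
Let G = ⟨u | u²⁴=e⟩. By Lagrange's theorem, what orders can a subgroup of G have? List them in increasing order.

|G| = 24 = 2³ · 3. By Lagrange's theorem the order of any subgroup divides 24; the divisors of 24 are 1, 2, 3, 4, 6, 8, 12, 24.

Answer: 1, 2, 3, 4, 6, 8, 12, 24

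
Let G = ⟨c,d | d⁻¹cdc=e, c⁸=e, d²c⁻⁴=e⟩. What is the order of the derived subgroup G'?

G' = [G, G] is generated by all commutators. The generator-pair commutators are: [c, d] = c².
The subgroup they normally generate is {e, c², c⁴, c⁶}, of order 4.
Check: |G/G'| = 16/4 = 4 is the order of the abelianisation.

Answer: 4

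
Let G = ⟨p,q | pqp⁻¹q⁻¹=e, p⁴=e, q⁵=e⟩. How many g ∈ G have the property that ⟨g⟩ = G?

G is cyclic of order 20. An element generates G iff its order is 20, and a cyclic group of order 20 has exactly φ(20) = 8 such elements.

Answer: 8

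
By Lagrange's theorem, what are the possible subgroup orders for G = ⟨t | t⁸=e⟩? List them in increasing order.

|G| = 8 = 2³. By Lagrange's theorem the order of any subgroup divides 8; the divisors of 8 are 1, 2, 4, 8.

Answer: 1, 2, 4, 8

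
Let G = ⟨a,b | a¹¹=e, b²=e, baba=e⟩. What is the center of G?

An element z ∈ Z(G) iff z commutes with every generator.
For example e is central: e·a = a = a·e; e·b = b = b·e.
Whereas a ∉ Z(G) since a·b = ab ≠ a¹⁰b = b·a.
Checking each of the 22 elements this way gives Z(G) = {e}, of order 1.

Answer: {e}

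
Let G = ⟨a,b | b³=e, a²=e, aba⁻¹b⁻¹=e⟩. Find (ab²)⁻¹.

The order of (ab²) is 6 (smallest k with (ab²)ᵏ = e), so (ab²)⁻¹ = (ab²)⁵ = ab.
Check: (ab²) · (ab) → (ab²) · a = b²;   (b²) · b = e, giving e as required.

Answer: ab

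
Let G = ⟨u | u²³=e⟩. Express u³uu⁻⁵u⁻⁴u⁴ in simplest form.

Multiply left to right, reducing at each step:
  (u³) · u = u⁴
  (u⁴) · u⁻⁵ = u²²
  (u²²) · u⁻⁴ = u¹⁸
  (u¹⁸) · u⁴ = u²²

Answer: u²²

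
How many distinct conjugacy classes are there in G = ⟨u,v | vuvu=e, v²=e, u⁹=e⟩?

The conjugacy classes (representative and size) are:
  [e] (size 1), [u⁸] (size 2), [u⁷] (size 2), [u⁶] (size 2), [u⁵] (size 2), [u⁴v] (size 9).
Class equation: 1 + 2 + 2 + 2 + 2 + 9 = 18 = |G|. So G has 6 conjugacy classes.

Answer: 6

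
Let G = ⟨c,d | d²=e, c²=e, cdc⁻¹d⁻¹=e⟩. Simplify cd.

Compute c · d by multiplying left to right and reducing via the relations at each step:
  c · d = cd

Answer: cd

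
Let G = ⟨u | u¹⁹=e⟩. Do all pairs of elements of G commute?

G has a single generator, so G is cyclic and hence abelian.

Answer: Yes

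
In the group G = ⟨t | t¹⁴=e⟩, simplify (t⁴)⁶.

Compute successive powers of (t⁴), reducing at each step:
  (t⁴)²: (t⁴) · t⁴ = t⁸
  (t⁴)³: (t⁸) · t⁴ = t¹²
  (t⁴)⁴: (t¹²) · t⁴ = t²
  (t⁴)⁵: (t²) · t⁴ = t⁶
  (t⁴)⁶: (t⁶) · t⁴ = t¹⁰

Answer: t¹⁰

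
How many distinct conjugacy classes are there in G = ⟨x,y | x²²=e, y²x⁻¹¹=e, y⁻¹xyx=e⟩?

The conjugacy classes (representative and size) are:
  [e] (size 1), [x²¹] (size 2), [x²] (size 2), [x³] (size 2), [x¹⁸] (size 2), [x¹⁷] (size 2), [x⁶] (size 2), [x⁷] (size 2), [x⁸] (size 2), [x¹³] (size 2), [x¹²] (size 2), [x¹¹] (size 1), [x¹⁰y] (size 11), [x⁷y] (size 11).
Class equation: 1 + 2 + 2 + 2 + 2 + 2 + 2 + 2 + 2 + 2 + 2 + 1 + 11 + 11 = 44 = |G|. So G has 14 conjugacy classes.

Answer: 14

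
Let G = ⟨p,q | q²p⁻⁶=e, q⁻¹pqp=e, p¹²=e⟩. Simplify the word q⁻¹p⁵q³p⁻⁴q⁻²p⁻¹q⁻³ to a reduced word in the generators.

Multiply left to right, reducing at each step:
  (q⁻¹) · p⁵ = pq
  (pq) · q³ = p
  p · p⁻⁴ = p⁹
  (p⁹) · q⁻² = p³
  (p³) · p⁻¹ = p²
  (p²) · q⁻³ = p²q

Answer: p²q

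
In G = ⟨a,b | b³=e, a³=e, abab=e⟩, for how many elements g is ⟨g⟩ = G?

⟨g⟩ = G would require ord(g) = |G| = 12, but the maximum element order in G is 3 < 12. So G is not cyclic and no single element generates it: the count is 0.

Answer: 0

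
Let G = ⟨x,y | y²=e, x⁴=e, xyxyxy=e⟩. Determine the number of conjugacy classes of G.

The conjugacy classes (representative and size) are:
  [e] (size 1), [x³] (size 6), [x²yx²y] (size 3), [xyx³] (size 6), [yx³] (size 8).
Class equation: 1 + 6 + 3 + 6 + 8 = 24 = |G|. So G has 5 conjugacy classes.

Answer: 5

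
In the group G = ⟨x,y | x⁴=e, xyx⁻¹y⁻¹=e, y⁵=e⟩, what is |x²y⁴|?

Compute successive powers until reaching e:
  (x²y⁴)¹ = x²y⁴, (x²y⁴)² = y³, (x²y⁴)³ = x²y², (x²y⁴)⁴ = y, (x²y⁴)⁵ = x², (x²y⁴)⁶ = y⁴, (x²y⁴)⁷ = x²y³, (x²y⁴)⁸ = y², (x²y⁴)⁹ = x²y, (x²y⁴)¹⁰ = e.
The smallest positive k with (x²y⁴)ᵏ = e is 10.

Answer: 10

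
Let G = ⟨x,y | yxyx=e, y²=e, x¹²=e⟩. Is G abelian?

x·y = xy but y·x = x¹¹y, so x·y ≠ y·x and G is not abelian.

Answer: No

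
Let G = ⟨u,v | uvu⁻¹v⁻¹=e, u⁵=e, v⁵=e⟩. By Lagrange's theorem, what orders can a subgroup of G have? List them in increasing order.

|G| = 25 = 5². By Lagrange's theorem the order of any subgroup divides 25; the divisors of 25 are 1, 5, 25.

Answer: 1, 5, 25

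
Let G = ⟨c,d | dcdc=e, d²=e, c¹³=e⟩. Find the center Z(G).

An element z ∈ Z(G) iff z commutes with every generator.
For example e is central: e·c = c = c·e; e·d = d = d·e.
Whereas c ∉ Z(G) since c·d = cd ≠ c¹²d = d·c.
Checking each of the 26 elements this way gives Z(G) = {e}, of order 1.

Answer: {e}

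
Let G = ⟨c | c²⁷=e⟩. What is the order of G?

G is generated by a single element, so G is cyclic. The relator gives c²⁷ = e and no smaller power is forced to be e, so the 27 powers {c, e, c², c³, c⁴, c⁵, c⁶, c⁷, c⁸, c⁹, c²², c²³, c²¹, c²⁰, c²⁴, c²⁵, c²⁶, c¹², c¹³, c¹¹, c¹⁰, c¹⁴, c¹⁵, c¹⁶, c¹⁷, c¹⁸, c¹⁹} are distinct. Hence |G| = 27.

Answer: 27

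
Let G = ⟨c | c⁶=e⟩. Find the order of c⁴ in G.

Compute successive powers until reaching e:
  (c⁴)¹ = c⁴, (c⁴)² = c², (c⁴)³ = e.
The smallest positive k with (c⁴)ᵏ = e is 3.

Answer: 3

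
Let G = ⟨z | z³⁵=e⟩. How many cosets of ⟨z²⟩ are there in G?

First find ord(z²) by computing successive powers:
  (z²)¹ = z², (z²)² = z⁴, (z²)³ = z⁶, (z²)⁴ = z⁸, (z²)⁵ = z¹⁰, (z²)⁶ = z¹², (z²)⁷ = z¹⁴, (z²)⁸ = z¹⁶, (z²)⁹ = z¹⁸, (z²)¹⁰ = z²⁰, (z²)¹¹ = z²², (z²)¹² = z²⁴, (z²)¹³ = z²⁶, (z²)¹⁴ = z²⁸, (z²)¹⁵ = z³⁰, (z²)¹⁶ = z³², (z²)¹⁷ = z³⁴, (z²)¹⁸ = z, (z²)¹⁹ = z³, (z²)²⁰ = z⁵, (z²)²¹ = z⁷, (z²)²² = z⁹, (z²)²³ = z¹¹, (z²)²⁴ = z¹³, (z²)²⁵ = z¹⁵, (z²)²⁶ = z¹⁷, (z²)²⁷ = z¹⁹, (z²)²⁸ = z²¹, (z²)²⁹ = z²³, (z²)³⁰ = z²⁵, (z²)³¹ = z²⁷, (z²)³² = z²⁹, (z²)³³ = z³¹, (z²)³⁴ = z³³, (z²)³⁵ = e.
So |⟨z²⟩| = ord(z²) = 35. With |G| = 35, by Lagrange [G : ⟨z²⟩] = 35/35 = 1.

Answer: 1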